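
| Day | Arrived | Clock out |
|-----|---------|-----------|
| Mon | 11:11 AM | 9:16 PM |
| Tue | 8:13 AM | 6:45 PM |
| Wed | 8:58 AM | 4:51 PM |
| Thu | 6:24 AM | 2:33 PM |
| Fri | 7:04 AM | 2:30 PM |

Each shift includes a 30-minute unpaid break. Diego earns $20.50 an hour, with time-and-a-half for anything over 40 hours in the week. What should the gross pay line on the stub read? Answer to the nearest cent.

$868.69

Mon: 11:11 AM–9:16 PM = 10 h 5 min; less 30 min break → 9 h 35 min
Tue: 8:13 AM–6:45 PM = 10 h 32 min; less 30 min break → 10 h 2 min
Wed: 8:58 AM–4:51 PM = 7 h 53 min; less 30 min break → 7 h 23 min
Thu: 6:24 AM–2:33 PM = 8 h 9 min; less 30 min break → 7 h 39 min
Fri: 7:04 AM–2:30 PM = 7 h 26 min; less 30 min break → 6 h 56 min
Total worked: 41 h 35 min = 2495 min.
Regular 40 h 0 min = 2400 min at $20.50/h; overtime 1 h 35 min = 95 min at $30.75/h.
Pay = (2400 × $20.50 + 95 × $30.75) ÷ 60 = $868.69.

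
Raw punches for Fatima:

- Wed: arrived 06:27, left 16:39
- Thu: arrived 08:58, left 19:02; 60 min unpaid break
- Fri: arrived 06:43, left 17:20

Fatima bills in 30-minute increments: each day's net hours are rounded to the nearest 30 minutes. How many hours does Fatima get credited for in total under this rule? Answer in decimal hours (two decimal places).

29.50 hours

Wed: 06:27–16:39 = 10 h 12 min → rounds to 10 h 0 min
Thu: 08:58–19:02 = 10 h 4 min − 60 min = 9 h 4 min → rounds to 9 h 0 min
Fri: 06:43–17:20 = 10 h 37 min → rounds to 10 h 30 min
Total credited: 29 h 30 min.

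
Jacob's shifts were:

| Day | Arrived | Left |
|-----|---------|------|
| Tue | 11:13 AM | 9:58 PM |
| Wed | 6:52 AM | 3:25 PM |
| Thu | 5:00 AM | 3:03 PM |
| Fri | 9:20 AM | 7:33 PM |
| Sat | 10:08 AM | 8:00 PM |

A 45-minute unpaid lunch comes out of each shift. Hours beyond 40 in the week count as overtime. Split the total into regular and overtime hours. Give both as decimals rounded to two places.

Tue: 11:13 AM–9:58 PM = 10 h 45 min; less 45 min break → 10 h 0 min
Wed: 6:52 AM–3:25 PM = 8 h 33 min; less 45 min break → 7 h 48 min
Thu: 5:00 AM–3:03 PM = 10 h 3 min; less 45 min break → 9 h 18 min
Fri: 9:20 AM–7:33 PM = 10 h 13 min; less 45 min break → 9 h 28 min
Sat: 10:08 AM–8:00 PM = 9 h 52 min; less 45 min break → 9 h 7 min
Total worked: 45 h 41 min = 45.68 h.
Threshold 40 h → overtime 5 h 41 min, regular 40 h 0 min.

Regular 40.00 hours, overtime 5.68 hours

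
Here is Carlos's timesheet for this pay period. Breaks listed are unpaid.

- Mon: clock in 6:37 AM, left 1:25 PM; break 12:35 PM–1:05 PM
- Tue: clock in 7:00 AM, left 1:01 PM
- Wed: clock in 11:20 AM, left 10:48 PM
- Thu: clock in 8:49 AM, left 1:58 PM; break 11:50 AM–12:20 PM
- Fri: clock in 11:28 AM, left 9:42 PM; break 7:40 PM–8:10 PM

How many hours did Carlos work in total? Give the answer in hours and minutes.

Mon: 6:37 AM–1:25 PM = 6 h 48 min; less 30 min break → 6 h 18 min
Tue: 7:00 AM–1:01 PM = 6 h 1 min
Wed: 11:20 AM–10:48 PM = 11 h 28 min
Thu: 8:49 AM–1:58 PM = 5 h 9 min; less 30 min break → 4 h 39 min
Fri: 11:28 AM–9:42 PM = 10 h 14 min; less 30 min break → 9 h 44 min
Total: 6 h 18 min + 6 h 1 min + 11 h 28 min + 4 h 39 min + 9 h 44 min = 38 h 10 min.

38 h 10 min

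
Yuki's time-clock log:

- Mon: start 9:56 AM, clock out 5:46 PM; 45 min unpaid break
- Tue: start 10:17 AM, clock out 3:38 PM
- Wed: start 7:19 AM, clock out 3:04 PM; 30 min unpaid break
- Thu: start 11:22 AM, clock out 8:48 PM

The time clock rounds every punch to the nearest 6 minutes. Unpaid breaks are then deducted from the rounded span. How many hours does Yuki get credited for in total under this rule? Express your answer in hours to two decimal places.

29.15 hours

Mon: in 9:56 AM→9:54 AM, out 5:46 PM→5:48 PM; 7 h 54 min − 45 min = 7 h 9 min
Tue: in 10:17 AM→10:18 AM, out 3:38 PM→3:36 PM; 5 h 18 min
Wed: in 7:19 AM→7:18 AM, out 3:04 PM→3:06 PM; 7 h 48 min − 30 min = 7 h 18 min
Thu: in 11:22 AM→11:24 AM, out 8:48 PM→8:48 PM; 9 h 24 min
Total credited: 29 h 9 min.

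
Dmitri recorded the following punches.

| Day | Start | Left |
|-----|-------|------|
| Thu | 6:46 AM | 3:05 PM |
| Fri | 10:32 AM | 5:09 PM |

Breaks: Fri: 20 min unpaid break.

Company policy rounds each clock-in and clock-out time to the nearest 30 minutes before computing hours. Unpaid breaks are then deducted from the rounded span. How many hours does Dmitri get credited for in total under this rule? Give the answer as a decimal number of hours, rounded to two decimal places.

Thu: in 6:46 AM→7:00 AM, out 3:05 PM→3:00 PM; 8 h 0 min
Fri: in 10:32 AM→10:30 AM, out 5:09 PM→5:00 PM; 6 h 30 min − 20 min = 6 h 10 min
Total credited: 14 h 10 min.

14.17 hours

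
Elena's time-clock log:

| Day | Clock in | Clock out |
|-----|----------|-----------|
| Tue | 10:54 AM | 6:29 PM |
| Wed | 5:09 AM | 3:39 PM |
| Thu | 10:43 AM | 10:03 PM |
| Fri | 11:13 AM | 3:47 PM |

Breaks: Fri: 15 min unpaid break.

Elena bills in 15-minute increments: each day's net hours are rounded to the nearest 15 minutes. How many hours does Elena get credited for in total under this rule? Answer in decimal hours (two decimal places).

Tue: 10:54 AM–6:29 PM = 7 h 35 min → rounds to 7 h 30 min
Wed: 5:09 AM–3:39 PM = 10 h 30 min → rounds to 10 h 30 min
Thu: 10:43 AM–10:03 PM = 11 h 20 min → rounds to 11 h 15 min
Fri: 11:13 AM–3:47 PM = 4 h 34 min − 15 min = 4 h 19 min → rounds to 4 h 15 min
Total credited: 33 h 30 min.

33.50 hours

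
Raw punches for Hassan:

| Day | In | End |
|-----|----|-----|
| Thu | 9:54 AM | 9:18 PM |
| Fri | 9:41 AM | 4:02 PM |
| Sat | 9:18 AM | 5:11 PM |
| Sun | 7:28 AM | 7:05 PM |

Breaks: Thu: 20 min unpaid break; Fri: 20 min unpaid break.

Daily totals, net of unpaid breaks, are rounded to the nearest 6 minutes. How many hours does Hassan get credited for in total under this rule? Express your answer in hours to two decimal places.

36.60 hours

Thu: 9:54 AM–9:18 PM = 11 h 24 min − 20 min = 11 h 4 min → rounds to 11 h 6 min
Fri: 9:41 AM–4:02 PM = 6 h 21 min − 20 min = 6 h 1 min → rounds to 6 h 0 min
Sat: 9:18 AM–5:11 PM = 7 h 53 min → rounds to 7 h 54 min
Sun: 7:28 AM–7:05 PM = 11 h 37 min → rounds to 11 h 36 min
Total credited: 36 h 36 min.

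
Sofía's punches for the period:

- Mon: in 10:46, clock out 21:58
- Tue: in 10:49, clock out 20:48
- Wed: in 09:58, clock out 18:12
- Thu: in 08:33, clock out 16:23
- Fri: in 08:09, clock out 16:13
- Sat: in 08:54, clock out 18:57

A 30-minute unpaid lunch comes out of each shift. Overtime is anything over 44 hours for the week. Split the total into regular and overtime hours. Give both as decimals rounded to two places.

Mon: 10:46–21:58 = 11 h 12 min; less 30 min break → 10 h 42 min
Tue: 10:49–20:48 = 9 h 59 min; less 30 min break → 9 h 29 min
Wed: 09:58–18:12 = 8 h 14 min; less 30 min break → 7 h 44 min
Thu: 08:33–16:23 = 7 h 50 min; less 30 min break → 7 h 20 min
Fri: 08:09–16:13 = 8 h 4 min; less 30 min break → 7 h 34 min
Sat: 08:54–18:57 = 10 h 3 min; less 30 min break → 9 h 33 min
Total worked: 52 h 22 min = 52.37 h.
Threshold 44 h → overtime 8 h 22 min, regular 44 h 0 min.

Regular 44.00 hours, overtime 8.37 hours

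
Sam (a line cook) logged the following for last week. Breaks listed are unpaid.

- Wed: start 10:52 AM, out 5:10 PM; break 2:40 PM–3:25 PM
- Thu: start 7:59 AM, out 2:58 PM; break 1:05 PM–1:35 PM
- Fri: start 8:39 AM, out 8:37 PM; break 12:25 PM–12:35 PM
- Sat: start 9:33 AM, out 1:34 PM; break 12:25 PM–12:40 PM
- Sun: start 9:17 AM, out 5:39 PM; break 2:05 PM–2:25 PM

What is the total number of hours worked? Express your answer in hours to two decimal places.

Wed: 10:52 AM–5:10 PM = 6 h 18 min; less 45 min break → 5 h 33 min
Thu: 7:59 AM–2:58 PM = 6 h 59 min; less 30 min break → 6 h 29 min
Fri: 8:39 AM–8:37 PM = 11 h 58 min; less 10 min break → 11 h 48 min
Sat: 9:33 AM–1:34 PM = 4 h 1 min; less 15 min break → 3 h 46 min
Sun: 9:17 AM–5:39 PM = 8 h 22 min; less 20 min break → 8 h 2 min
Total: 5 h 33 min + 6 h 29 min + 11 h 48 min + 3 h 46 min + 8 h 2 min = 35 h 38 min.

35.63 hours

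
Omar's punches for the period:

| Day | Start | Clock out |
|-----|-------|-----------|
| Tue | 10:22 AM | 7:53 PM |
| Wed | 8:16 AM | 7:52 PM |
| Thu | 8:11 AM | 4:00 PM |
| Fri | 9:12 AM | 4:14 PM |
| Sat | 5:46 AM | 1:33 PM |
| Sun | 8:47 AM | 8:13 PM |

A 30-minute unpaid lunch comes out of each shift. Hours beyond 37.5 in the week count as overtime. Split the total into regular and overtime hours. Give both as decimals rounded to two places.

Regular 37.50 hours, overtime 14.68 hours

Tue: 10:22 AM–7:53 PM = 9 h 31 min; less 30 min break → 9 h 1 min
Wed: 8:16 AM–7:52 PM = 11 h 36 min; less 30 min break → 11 h 6 min
Thu: 8:11 AM–4:00 PM = 7 h 49 min; less 30 min break → 7 h 19 min
Fri: 9:12 AM–4:14 PM = 7 h 2 min; less 30 min break → 6 h 32 min
Sat: 5:46 AM–1:33 PM = 7 h 47 min; less 30 min break → 7 h 17 min
Sun: 8:47 AM–8:13 PM = 11 h 26 min; less 30 min break → 10 h 56 min
Total worked: 52 h 11 min = 52.18 h.
Threshold 37.5 h → overtime 14 h 41 min, regular 37 h 30 min.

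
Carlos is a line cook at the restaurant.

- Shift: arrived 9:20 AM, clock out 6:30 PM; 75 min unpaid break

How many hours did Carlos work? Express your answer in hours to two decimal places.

7.92 hours

Shift: 9:20 AM–6:30 PM = 9 h 10 min; less 75 min break → 7 h 55 min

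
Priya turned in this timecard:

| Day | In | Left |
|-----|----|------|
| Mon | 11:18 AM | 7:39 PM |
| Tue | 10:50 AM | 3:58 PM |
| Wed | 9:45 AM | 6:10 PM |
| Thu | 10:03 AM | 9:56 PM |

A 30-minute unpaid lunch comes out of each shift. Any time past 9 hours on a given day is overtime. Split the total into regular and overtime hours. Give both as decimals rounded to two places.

Regular 29.40 hours, overtime 2.38 hours

Mon: 11:18 AM–7:39 PM = 8 h 21 min; less 30 min break → 7 h 51 min
Tue: 10:50 AM–3:58 PM = 5 h 8 min; less 30 min break → 4 h 38 min
Wed: 9:45 AM–6:10 PM = 8 h 25 min; less 30 min break → 7 h 55 min
Thu: 10:03 AM–9:56 PM = 11 h 53 min; less 30 min break → 11 h 23 min
Mon reg 7 h 51 min / OT 0 h 0 min; Tue reg 4 h 38 min / OT 0 h 0 min; Wed reg 7 h 55 min / OT 0 h 0 min; Thu reg 9 h 0 min / OT 2 h 23 min.
Totals: regular 29 h 24 min, overtime 2 h 23 min.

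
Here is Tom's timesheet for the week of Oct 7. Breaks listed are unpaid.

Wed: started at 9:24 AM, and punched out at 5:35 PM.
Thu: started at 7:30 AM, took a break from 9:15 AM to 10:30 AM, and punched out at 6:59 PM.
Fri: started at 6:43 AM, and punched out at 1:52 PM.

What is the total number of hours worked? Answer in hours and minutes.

Wed: 9:24 AM–5:35 PM = 8 h 11 min
Thu: 7:30 AM–6:59 PM = 11 h 29 min; less 75 min break → 10 h 14 min
Fri: 6:43 AM–1:52 PM = 7 h 9 min
Total: 8 h 11 min + 10 h 14 min + 7 h 9 min = 25 h 34 min.

25 h 34 min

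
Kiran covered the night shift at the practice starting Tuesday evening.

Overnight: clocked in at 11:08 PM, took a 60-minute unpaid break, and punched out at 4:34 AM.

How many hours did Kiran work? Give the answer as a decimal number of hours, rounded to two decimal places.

Overnight: 11:08 PM → midnight = 0 h 52 min; midnight → 4:34 AM = 4 h 34 min; span 5 h 26 min; less 60 min break → 4 h 26 min

4.43 hours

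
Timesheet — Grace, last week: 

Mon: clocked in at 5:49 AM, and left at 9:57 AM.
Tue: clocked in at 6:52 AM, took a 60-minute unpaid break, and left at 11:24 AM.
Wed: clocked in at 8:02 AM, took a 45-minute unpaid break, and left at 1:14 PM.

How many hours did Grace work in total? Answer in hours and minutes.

Mon: 5:49 AM–9:57 AM = 4 h 8 min
Tue: 6:52 AM–11:24 AM = 4 h 32 min; less 60 min break → 3 h 32 min
Wed: 8:02 AM–1:14 PM = 5 h 12 min; less 45 min break → 4 h 27 min
Total: 4 h 8 min + 3 h 32 min + 4 h 27 min = 12 h 7 min.

12 h 7 min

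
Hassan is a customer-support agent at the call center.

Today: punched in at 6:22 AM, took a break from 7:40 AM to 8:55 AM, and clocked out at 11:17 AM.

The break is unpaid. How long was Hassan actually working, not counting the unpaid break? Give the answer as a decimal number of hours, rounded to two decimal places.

Today: 6:22 AM–11:17 AM = 4 h 55 min; less 75 min break → 3 h 40 min

3.67 hours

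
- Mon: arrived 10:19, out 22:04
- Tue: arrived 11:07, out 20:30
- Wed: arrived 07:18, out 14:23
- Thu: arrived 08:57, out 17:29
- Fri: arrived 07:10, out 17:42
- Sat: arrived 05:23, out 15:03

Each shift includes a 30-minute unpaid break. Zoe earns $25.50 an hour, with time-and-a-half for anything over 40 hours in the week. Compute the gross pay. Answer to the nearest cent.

Mon: 10:19–22:04 = 11 h 45 min; less 30 min break → 11 h 15 min
Tue: 11:07–20:30 = 9 h 23 min; less 30 min break → 8 h 53 min
Wed: 07:18–14:23 = 7 h 5 min; less 30 min break → 6 h 35 min
Thu: 08:57–17:29 = 8 h 32 min; less 30 min break → 8 h 2 min
Fri: 07:10–17:42 = 10 h 32 min; less 30 min break → 10 h 2 min
Sat: 05:23–15:03 = 9 h 40 min; less 30 min break → 9 h 10 min
Total worked: 53 h 57 min = 3237 min.
Regular 40 h 0 min = 2400 min at $25.50/h; overtime 13 h 57 min = 837 min at $38.25/h.
Pay = (2400 × $25.50 + 837 × $38.25) ÷ 60 = $1553.59.

$1553.59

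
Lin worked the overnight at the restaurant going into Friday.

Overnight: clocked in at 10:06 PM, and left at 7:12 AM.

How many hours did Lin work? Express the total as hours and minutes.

9 h 6 min

Overnight: 10:06 PM → midnight = 1 h 54 min; midnight → 7:12 AM = 7 h 12 min; span 9 h 6 min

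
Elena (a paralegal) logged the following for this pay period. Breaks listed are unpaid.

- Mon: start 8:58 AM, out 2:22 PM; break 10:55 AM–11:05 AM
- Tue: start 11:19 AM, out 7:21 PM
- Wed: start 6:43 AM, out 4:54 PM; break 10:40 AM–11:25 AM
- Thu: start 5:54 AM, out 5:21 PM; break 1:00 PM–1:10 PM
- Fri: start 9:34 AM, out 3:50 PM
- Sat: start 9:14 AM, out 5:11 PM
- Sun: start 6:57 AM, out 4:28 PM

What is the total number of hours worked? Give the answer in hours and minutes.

57 h 43 min

Mon: 8:58 AM–2:22 PM = 5 h 24 min; less 10 min break → 5 h 14 min
Tue: 11:19 AM–7:21 PM = 8 h 2 min
Wed: 6:43 AM–4:54 PM = 10 h 11 min; less 45 min break → 9 h 26 min
Thu: 5:54 AM–5:21 PM = 11 h 27 min; less 10 min break → 11 h 17 min
Fri: 9:34 AM–3:50 PM = 6 h 16 min
Sat: 9:14 AM–5:11 PM = 7 h 57 min
Sun: 6:57 AM–4:28 PM = 9 h 31 min
Total: 5 h 14 min + 8 h 2 min + 9 h 26 min + 11 h 17 min + 6 h 16 min + 7 h 57 min + 9 h 31 min = 57 h 43 min.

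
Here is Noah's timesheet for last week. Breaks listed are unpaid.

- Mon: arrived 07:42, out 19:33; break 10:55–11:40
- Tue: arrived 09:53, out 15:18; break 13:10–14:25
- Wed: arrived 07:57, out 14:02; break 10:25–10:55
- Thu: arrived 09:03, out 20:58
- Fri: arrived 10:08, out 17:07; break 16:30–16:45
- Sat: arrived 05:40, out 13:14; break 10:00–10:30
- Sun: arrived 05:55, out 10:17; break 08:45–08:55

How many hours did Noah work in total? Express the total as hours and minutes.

50 h 46 min

Mon: 07:42–19:33 = 11 h 51 min; less 45 min break → 11 h 6 min
Tue: 09:53–15:18 = 5 h 25 min; less 75 min break → 4 h 10 min
Wed: 07:57–14:02 = 6 h 5 min; less 30 min break → 5 h 35 min
Thu: 09:03–20:58 = 11 h 55 min
Fri: 10:08–17:07 = 6 h 59 min; less 15 min break → 6 h 44 min
Sat: 05:40–13:14 = 7 h 34 min; less 30 min break → 7 h 4 min
Sun: 05:55–10:17 = 4 h 22 min; less 10 min break → 4 h 12 min
Total: 11 h 6 min + 4 h 10 min + 5 h 35 min + 11 h 55 min + 6 h 44 min + 7 h 4 min + 4 h 12 min = 50 h 46 min.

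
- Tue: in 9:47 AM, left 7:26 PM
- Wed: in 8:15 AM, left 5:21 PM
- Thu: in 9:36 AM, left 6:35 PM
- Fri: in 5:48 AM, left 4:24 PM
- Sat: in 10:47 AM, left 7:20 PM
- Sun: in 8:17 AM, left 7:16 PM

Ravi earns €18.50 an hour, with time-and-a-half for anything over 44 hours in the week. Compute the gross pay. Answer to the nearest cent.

Tue: 9:47 AM–7:26 PM = 9 h 39 min
Wed: 8:15 AM–5:21 PM = 9 h 6 min
Thu: 9:36 AM–6:35 PM = 8 h 59 min
Fri: 5:48 AM–4:24 PM = 10 h 36 min
Sat: 10:47 AM–7:20 PM = 8 h 33 min
Sun: 8:17 AM–7:16 PM = 10 h 59 min
Total worked: 57 h 52 min = 3472 min.
Regular 44 h 0 min = 2640 min at €18.50/h; overtime 13 h 52 min = 832 min at €27.75/h.
Pay = (2640 × €18.50 + 832 × €27.75) ÷ 60 = €1198.80.

€1198.80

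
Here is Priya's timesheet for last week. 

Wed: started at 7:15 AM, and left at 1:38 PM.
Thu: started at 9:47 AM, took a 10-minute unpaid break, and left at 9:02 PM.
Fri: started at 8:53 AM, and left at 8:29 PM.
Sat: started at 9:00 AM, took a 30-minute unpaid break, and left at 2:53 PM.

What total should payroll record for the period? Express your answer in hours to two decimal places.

34.45 hours

Wed: 7:15 AM–1:38 PM = 6 h 23 min
Thu: 9:47 AM–9:02 PM = 11 h 15 min; less 10 min break → 11 h 5 min
Fri: 8:53 AM–8:29 PM = 11 h 36 min
Sat: 9:00 AM–2:53 PM = 5 h 53 min; less 30 min break → 5 h 23 min
Total: 6 h 23 min + 11 h 5 min + 11 h 36 min + 5 h 23 min = 34 h 27 min.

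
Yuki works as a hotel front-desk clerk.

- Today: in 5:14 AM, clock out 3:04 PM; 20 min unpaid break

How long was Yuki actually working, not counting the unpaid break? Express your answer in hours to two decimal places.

9.50 hours

Today: 5:14 AM–3:04 PM = 9 h 50 min; less 20 min break → 9 h 30 min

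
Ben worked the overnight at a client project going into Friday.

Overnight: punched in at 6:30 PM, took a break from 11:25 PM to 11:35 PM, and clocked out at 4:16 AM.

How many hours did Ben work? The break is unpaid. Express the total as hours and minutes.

9 h 36 min

Overnight: 6:30 PM → midnight = 5 h 30 min; midnight → 4:16 AM = 4 h 16 min; span 9 h 46 min; less 10 min break → 9 h 36 min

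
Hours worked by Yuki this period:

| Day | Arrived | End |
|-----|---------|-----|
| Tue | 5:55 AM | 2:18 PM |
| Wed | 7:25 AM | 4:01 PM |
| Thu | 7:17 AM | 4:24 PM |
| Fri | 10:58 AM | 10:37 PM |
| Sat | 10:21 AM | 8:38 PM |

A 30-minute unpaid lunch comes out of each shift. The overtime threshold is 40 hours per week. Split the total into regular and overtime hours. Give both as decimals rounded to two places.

Regular 40.00 hours, overtime 5.53 hours

Tue: 5:55 AM–2:18 PM = 8 h 23 min; less 30 min break → 7 h 53 min
Wed: 7:25 AM–4:01 PM = 8 h 36 min; less 30 min break → 8 h 6 min
Thu: 7:17 AM–4:24 PM = 9 h 7 min; less 30 min break → 8 h 37 min
Fri: 10:58 AM–10:37 PM = 11 h 39 min; less 30 min break → 11 h 9 min
Sat: 10:21 AM–8:38 PM = 10 h 17 min; less 30 min break → 9 h 47 min
Total worked: 45 h 32 min = 45.53 h.
Threshold 40 h → overtime 5 h 32 min, regular 40 h 0 min.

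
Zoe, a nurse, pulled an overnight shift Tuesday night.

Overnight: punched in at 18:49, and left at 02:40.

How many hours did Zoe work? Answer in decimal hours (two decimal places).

7.85 hours

Overnight: 18:49 → midnight = 5 h 11 min; midnight → 02:40 = 2 h 40 min; span 7 h 51 min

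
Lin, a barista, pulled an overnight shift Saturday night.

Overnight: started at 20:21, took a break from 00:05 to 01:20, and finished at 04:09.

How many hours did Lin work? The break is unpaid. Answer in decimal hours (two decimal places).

Overnight: 20:21 → midnight = 3 h 39 min; midnight → 04:09 = 4 h 9 min; span 7 h 48 min; less 75 min break → 6 h 33 min

6.55 hours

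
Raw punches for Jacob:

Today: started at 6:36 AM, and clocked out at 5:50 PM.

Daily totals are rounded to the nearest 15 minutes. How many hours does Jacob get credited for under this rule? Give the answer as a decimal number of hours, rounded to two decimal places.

11.25 hours

Today: 6:36 AM–5:50 PM = 11 h 14 min → rounds to 11 h 15 min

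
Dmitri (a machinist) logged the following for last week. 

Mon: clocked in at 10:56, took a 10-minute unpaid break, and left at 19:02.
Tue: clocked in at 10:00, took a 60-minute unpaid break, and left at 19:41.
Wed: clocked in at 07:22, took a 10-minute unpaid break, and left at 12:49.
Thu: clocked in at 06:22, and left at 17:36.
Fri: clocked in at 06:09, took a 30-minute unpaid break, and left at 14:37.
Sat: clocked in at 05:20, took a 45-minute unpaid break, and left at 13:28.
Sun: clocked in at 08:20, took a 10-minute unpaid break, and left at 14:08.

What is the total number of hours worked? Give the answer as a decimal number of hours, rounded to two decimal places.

Mon: 10:56–19:02 = 8 h 6 min; less 10 min break → 7 h 56 min
Tue: 10:00–19:41 = 9 h 41 min; less 60 min break → 8 h 41 min
Wed: 07:22–12:49 = 5 h 27 min; less 10 min break → 5 h 17 min
Thu: 06:22–17:36 = 11 h 14 min
Fri: 06:09–14:37 = 8 h 28 min; less 30 min break → 7 h 58 min
Sat: 05:20–13:28 = 8 h 8 min; less 45 min break → 7 h 23 min
Sun: 08:20–14:08 = 5 h 48 min; less 10 min break → 5 h 38 min
Total: 7 h 56 min + 8 h 41 min + 5 h 17 min + 11 h 14 min + 7 h 58 min + 7 h 23 min + 5 h 38 min = 54 h 7 min.

54.12 hours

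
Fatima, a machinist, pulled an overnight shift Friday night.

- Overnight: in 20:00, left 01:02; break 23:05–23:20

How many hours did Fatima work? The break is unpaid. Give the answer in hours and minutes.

4 h 47 min

Overnight: 20:00 → midnight = 4 h 0 min; midnight → 01:02 = 1 h 2 min; span 5 h 2 min; less 15 min break → 4 h 47 min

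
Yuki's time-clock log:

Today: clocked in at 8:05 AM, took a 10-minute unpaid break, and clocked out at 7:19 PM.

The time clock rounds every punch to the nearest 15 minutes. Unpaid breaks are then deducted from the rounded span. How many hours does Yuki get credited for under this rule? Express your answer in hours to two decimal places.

Today: in 8:05 AM→8:00 AM, out 7:19 PM→7:15 PM; 11 h 15 min − 10 min = 11 h 5 min

11.08 hours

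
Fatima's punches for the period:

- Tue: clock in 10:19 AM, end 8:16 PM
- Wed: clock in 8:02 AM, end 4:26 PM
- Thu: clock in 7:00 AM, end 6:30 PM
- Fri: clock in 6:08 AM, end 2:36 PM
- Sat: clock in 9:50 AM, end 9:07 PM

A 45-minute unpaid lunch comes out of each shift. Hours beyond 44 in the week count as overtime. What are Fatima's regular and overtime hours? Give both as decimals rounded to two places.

Regular 44.00 hours, overtime 1.85 hours

Tue: 10:19 AM–8:16 PM = 9 h 57 min; less 45 min break → 9 h 12 min
Wed: 8:02 AM–4:26 PM = 8 h 24 min; less 45 min break → 7 h 39 min
Thu: 7:00 AM–6:30 PM = 11 h 30 min; less 45 min break → 10 h 45 min
Fri: 6:08 AM–2:36 PM = 8 h 28 min; less 45 min break → 7 h 43 min
Sat: 9:50 AM–9:07 PM = 11 h 17 min; less 45 min break → 10 h 32 min
Total worked: 45 h 51 min = 45.85 h.
Threshold 44 h → overtime 1 h 51 min, regular 44 h 0 min.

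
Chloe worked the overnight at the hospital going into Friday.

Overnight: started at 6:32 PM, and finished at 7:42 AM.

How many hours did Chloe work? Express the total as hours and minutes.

13 h 10 min

Overnight: 6:32 PM → midnight = 5 h 28 min; midnight → 7:42 AM = 7 h 42 min; span 13 h 10 min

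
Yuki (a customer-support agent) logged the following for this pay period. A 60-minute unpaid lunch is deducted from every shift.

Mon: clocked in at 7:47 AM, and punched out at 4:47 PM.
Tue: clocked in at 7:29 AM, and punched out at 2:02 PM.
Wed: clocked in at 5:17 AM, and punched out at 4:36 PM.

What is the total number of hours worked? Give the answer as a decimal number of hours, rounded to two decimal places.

23.87 hours

Mon: 7:47 AM–4:47 PM = 9 h 0 min; less 60 min break → 8 h 0 min
Tue: 7:29 AM–2:02 PM = 6 h 33 min; less 60 min break → 5 h 33 min
Wed: 5:17 AM–4:36 PM = 11 h 19 min; less 60 min break → 10 h 19 min
Total: 8 h 0 min + 5 h 33 min + 10 h 19 min = 23 h 52 min.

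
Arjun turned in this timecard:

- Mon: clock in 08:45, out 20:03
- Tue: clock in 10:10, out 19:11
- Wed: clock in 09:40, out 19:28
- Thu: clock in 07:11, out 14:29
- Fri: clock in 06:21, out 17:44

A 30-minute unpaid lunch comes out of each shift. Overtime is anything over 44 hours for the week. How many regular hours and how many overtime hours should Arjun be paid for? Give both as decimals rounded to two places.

Mon: 08:45–20:03 = 11 h 18 min; less 30 min break → 10 h 48 min
Tue: 10:10–19:11 = 9 h 1 min; less 30 min break → 8 h 31 min
Wed: 09:40–19:28 = 9 h 48 min; less 30 min break → 9 h 18 min
Thu: 07:11–14:29 = 7 h 18 min; less 30 min break → 6 h 48 min
Fri: 06:21–17:44 = 11 h 23 min; less 30 min break → 10 h 53 min
Total worked: 46 h 18 min = 46.30 h.
Threshold 44 h → overtime 2 h 18 min, regular 44 h 0 min.

Regular 44.00 hours, overtime 2.30 hours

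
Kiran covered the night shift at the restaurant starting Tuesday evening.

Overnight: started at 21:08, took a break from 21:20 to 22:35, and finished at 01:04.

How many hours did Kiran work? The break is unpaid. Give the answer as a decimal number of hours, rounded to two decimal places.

Overnight: 21:08 → midnight = 2 h 52 min; midnight → 01:04 = 1 h 4 min; span 3 h 56 min; less 75 min break → 2 h 41 min

2.68 hours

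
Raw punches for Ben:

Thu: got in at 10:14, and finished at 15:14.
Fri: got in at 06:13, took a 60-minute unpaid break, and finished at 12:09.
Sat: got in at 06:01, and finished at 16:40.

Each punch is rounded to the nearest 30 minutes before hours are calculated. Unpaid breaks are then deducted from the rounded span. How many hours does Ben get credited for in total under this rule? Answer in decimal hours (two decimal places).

Thu: in 10:14→10:00, out 15:14→15:00; 5 h 0 min
Fri: in 06:13→06:00, out 12:09→12:00; 6 h 0 min − 60 min = 5 h 0 min
Sat: in 06:01→06:00, out 16:40→16:30; 10 h 30 min
Total credited: 20 h 30 min.

20.50 hours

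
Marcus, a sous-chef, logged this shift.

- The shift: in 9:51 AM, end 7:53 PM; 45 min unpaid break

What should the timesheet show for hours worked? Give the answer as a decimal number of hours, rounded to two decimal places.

9.28 hours

The shift: 9:51 AM–7:53 PM = 10 h 2 min; less 45 min break → 9 h 17 min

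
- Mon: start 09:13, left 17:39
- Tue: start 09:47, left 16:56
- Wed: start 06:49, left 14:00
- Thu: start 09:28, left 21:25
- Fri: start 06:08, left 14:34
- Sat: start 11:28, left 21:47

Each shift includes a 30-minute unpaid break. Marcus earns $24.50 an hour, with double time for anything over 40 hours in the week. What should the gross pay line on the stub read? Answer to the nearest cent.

Mon: 09:13–17:39 = 8 h 26 min; less 30 min break → 7 h 56 min
Tue: 09:47–16:56 = 7 h 9 min; less 30 min break → 6 h 39 min
Wed: 06:49–14:00 = 7 h 11 min; less 30 min break → 6 h 41 min
Thu: 09:28–21:25 = 11 h 57 min; less 30 min break → 11 h 27 min
Fri: 06:08–14:34 = 8 h 26 min; less 30 min break → 7 h 56 min
Sat: 11:28–21:47 = 10 h 19 min; less 30 min break → 9 h 49 min
Total worked: 50 h 28 min = 3028 min.
Regular 40 h 0 min = 2400 min at $24.50/h; overtime 10 h 28 min = 628 min at $49.00/h.
Pay = (2400 × $24.50 + 628 × $49.00) ÷ 60 = $1492.87.

$1492.87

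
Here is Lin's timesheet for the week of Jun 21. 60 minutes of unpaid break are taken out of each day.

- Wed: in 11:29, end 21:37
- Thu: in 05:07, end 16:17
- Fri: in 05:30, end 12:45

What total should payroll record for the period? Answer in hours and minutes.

Wed: 11:29–21:37 = 10 h 8 min; less 60 min break → 9 h 8 min
Thu: 05:07–16:17 = 11 h 10 min; less 60 min break → 10 h 10 min
Fri: 05:30–12:45 = 7 h 15 min; less 60 min break → 6 h 15 min
Total: 9 h 8 min + 10 h 10 min + 6 h 15 min = 25 h 33 min.

25 h 33 min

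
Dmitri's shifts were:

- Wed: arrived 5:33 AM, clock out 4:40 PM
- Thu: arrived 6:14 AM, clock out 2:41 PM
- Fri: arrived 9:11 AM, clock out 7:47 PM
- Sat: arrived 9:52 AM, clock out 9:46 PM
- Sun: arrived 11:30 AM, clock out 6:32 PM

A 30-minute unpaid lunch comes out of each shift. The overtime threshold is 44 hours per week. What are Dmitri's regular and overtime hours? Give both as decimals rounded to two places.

Wed: 5:33 AM–4:40 PM = 11 h 7 min; less 30 min break → 10 h 37 min
Thu: 6:14 AM–2:41 PM = 8 h 27 min; less 30 min break → 7 h 57 min
Fri: 9:11 AM–7:47 PM = 10 h 36 min; less 30 min break → 10 h 6 min
Sat: 9:52 AM–9:46 PM = 11 h 54 min; less 30 min break → 11 h 24 min
Sun: 11:30 AM–6:32 PM = 7 h 2 min; less 30 min break → 6 h 32 min
Total worked: 46 h 36 min = 46.60 h.
Threshold 44 h → overtime 2 h 36 min, regular 44 h 0 min.

Regular 44.00 hours, overtime 2.60 hours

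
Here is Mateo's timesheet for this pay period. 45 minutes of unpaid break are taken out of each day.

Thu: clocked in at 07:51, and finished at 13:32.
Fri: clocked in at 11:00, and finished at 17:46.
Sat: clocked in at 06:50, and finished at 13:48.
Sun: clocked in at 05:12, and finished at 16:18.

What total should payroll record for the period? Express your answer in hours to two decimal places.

Thu: 07:51–13:32 = 5 h 41 min; less 45 min break → 4 h 56 min
Fri: 11:00–17:46 = 6 h 46 min; less 45 min break → 6 h 1 min
Sat: 06:50–13:48 = 6 h 58 min; less 45 min break → 6 h 13 min
Sun: 05:12–16:18 = 11 h 6 min; less 45 min break → 10 h 21 min
Total: 4 h 56 min + 6 h 1 min + 6 h 13 min + 10 h 21 min = 27 h 31 min.

27.52 hours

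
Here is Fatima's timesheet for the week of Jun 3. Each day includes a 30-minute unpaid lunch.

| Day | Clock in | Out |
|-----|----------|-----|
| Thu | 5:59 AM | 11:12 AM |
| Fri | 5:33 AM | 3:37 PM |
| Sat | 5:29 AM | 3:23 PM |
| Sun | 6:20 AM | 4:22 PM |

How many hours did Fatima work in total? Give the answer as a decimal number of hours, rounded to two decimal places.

Thu: 5:59 AM–11:12 AM = 5 h 13 min; less 30 min break → 4 h 43 min
Fri: 5:33 AM–3:37 PM = 10 h 4 min; less 30 min break → 9 h 34 min
Sat: 5:29 AM–3:23 PM = 9 h 54 min; less 30 min break → 9 h 24 min
Sun: 6:20 AM–4:22 PM = 10 h 2 min; less 30 min break → 9 h 32 min
Total: 4 h 43 min + 9 h 34 min + 9 h 24 min + 9 h 32 min = 33 h 13 min.

33.22 hours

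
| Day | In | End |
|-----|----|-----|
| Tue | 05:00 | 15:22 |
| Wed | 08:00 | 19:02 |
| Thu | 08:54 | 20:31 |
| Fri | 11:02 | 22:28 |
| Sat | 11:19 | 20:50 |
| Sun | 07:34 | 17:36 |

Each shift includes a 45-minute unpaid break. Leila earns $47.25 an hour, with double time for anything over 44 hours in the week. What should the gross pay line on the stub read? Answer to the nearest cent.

$3543.75

Tue: 05:00–15:22 = 10 h 22 min; less 45 min break → 9 h 37 min
Wed: 08:00–19:02 = 11 h 2 min; less 45 min break → 10 h 17 min
Thu: 08:54–20:31 = 11 h 37 min; less 45 min break → 10 h 52 min
Fri: 11:02–22:28 = 11 h 26 min; less 45 min break → 10 h 41 min
Sat: 11:19–20:50 = 9 h 31 min; less 45 min break → 8 h 46 min
Sun: 07:34–17:36 = 10 h 2 min; less 45 min break → 9 h 17 min
Total worked: 59 h 30 min = 3570 min.
Regular 44 h 0 min = 2640 min at $47.25/h; overtime 15 h 30 min = 930 min at $94.50/h.
Pay = (2640 × $47.25 + 930 × $94.50) ÷ 60 = $3543.75.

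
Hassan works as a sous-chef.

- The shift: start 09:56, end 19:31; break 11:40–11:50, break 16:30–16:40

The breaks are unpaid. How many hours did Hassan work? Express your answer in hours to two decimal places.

9.25 hours

The shift: 09:56–19:31 = 9 h 35 min; less 20 min break → 9 h 15 min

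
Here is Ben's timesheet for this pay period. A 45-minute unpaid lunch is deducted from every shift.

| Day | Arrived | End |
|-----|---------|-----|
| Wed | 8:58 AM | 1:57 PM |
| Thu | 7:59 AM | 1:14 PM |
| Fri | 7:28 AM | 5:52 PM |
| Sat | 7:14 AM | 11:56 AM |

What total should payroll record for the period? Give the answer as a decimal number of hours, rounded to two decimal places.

Wed: 8:58 AM–1:57 PM = 4 h 59 min; less 45 min break → 4 h 14 min
Thu: 7:59 AM–1:14 PM = 5 h 15 min; less 45 min break → 4 h 30 min
Fri: 7:28 AM–5:52 PM = 10 h 24 min; less 45 min break → 9 h 39 min
Sat: 7:14 AM–11:56 AM = 4 h 42 min; less 45 min break → 3 h 57 min
Total: 4 h 14 min + 4 h 30 min + 9 h 39 min + 3 h 57 min = 22 h 20 min.

22.33 hours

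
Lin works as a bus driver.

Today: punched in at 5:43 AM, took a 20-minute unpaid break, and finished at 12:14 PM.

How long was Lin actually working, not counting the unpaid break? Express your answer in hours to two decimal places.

6.18 hours

Today: 5:43 AM–12:14 PM = 6 h 31 min; less 20 min break → 6 h 11 min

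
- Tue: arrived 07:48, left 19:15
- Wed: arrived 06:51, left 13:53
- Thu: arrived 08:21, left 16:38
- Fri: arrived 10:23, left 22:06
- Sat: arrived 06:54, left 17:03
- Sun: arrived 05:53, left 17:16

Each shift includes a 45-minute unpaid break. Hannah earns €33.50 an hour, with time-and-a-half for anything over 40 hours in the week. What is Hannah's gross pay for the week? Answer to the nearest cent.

€2119.71

Tue: 07:48–19:15 = 11 h 27 min; less 45 min break → 10 h 42 min
Wed: 06:51–13:53 = 7 h 2 min; less 45 min break → 6 h 17 min
Thu: 08:21–16:38 = 8 h 17 min; less 45 min break → 7 h 32 min
Fri: 10:23–22:06 = 11 h 43 min; less 45 min break → 10 h 58 min
Sat: 06:54–17:03 = 10 h 9 min; less 45 min break → 9 h 24 min
Sun: 05:53–17:16 = 11 h 23 min; less 45 min break → 10 h 38 min
Total worked: 55 h 31 min = 3331 min.
Regular 40 h 0 min = 2400 min at €33.50/h; overtime 15 h 31 min = 931 min at €50.25/h.
Pay = (2400 × €33.50 + 931 × €50.25) ÷ 60 = €2119.71.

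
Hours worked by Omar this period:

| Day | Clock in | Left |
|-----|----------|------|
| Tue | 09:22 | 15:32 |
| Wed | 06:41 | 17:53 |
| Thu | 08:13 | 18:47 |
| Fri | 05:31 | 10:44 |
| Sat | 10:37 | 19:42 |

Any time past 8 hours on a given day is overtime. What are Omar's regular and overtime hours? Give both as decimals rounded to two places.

Regular 35.38 hours, overtime 6.85 hours

Tue: 09:22–15:32 = 6 h 10 min
Wed: 06:41–17:53 = 11 h 12 min
Thu: 08:13–18:47 = 10 h 34 min
Fri: 05:31–10:44 = 5 h 13 min
Sat: 10:37–19:42 = 9 h 5 min
Tue reg 6 h 10 min / OT 0 h 0 min; Wed reg 8 h 0 min / OT 3 h 12 min; Thu reg 8 h 0 min / OT 2 h 34 min; Fri reg 5 h 13 min / OT 0 h 0 min; Sat reg 8 h 0 min / OT 1 h 5 min.
Totals: regular 35 h 23 min, overtime 6 h 51 min.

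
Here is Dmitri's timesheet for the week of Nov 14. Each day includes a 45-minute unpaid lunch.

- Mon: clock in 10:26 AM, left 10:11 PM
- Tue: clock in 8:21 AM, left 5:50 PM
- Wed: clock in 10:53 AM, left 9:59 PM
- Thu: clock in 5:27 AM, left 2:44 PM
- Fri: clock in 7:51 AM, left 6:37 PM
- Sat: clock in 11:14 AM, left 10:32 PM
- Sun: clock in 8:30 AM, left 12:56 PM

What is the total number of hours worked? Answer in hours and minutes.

62 h 52 min

Mon: 10:26 AM–10:11 PM = 11 h 45 min; less 45 min break → 11 h 0 min
Tue: 8:21 AM–5:50 PM = 9 h 29 min; less 45 min break → 8 h 44 min
Wed: 10:53 AM–9:59 PM = 11 h 6 min; less 45 min break → 10 h 21 min
Thu: 5:27 AM–2:44 PM = 9 h 17 min; less 45 min break → 8 h 32 min
Fri: 7:51 AM–6:37 PM = 10 h 46 min; less 45 min break → 10 h 1 min
Sat: 11:14 AM–10:32 PM = 11 h 18 min; less 45 min break → 10 h 33 min
Sun: 8:30 AM–12:56 PM = 4 h 26 min; less 45 min break → 3 h 41 min
Total: 11 h 0 min + 8 h 44 min + 10 h 21 min + 8 h 32 min + 10 h 1 min + 10 h 33 min + 3 h 41 min = 62 h 52 min.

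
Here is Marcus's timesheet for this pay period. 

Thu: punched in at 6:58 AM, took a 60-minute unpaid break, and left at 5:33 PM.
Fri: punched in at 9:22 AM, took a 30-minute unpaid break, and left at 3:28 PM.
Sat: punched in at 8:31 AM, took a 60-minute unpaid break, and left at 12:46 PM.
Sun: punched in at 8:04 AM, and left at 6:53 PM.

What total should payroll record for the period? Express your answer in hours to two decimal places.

Thu: 6:58 AM–5:33 PM = 10 h 35 min; less 60 min break → 9 h 35 min
Fri: 9:22 AM–3:28 PM = 6 h 6 min; less 30 min break → 5 h 36 min
Sat: 8:31 AM–12:46 PM = 4 h 15 min; less 60 min break → 3 h 15 min
Sun: 8:04 AM–6:53 PM = 10 h 49 min
Total: 9 h 35 min + 5 h 36 min + 3 h 15 min + 10 h 49 min = 29 h 15 min.

29.25 hours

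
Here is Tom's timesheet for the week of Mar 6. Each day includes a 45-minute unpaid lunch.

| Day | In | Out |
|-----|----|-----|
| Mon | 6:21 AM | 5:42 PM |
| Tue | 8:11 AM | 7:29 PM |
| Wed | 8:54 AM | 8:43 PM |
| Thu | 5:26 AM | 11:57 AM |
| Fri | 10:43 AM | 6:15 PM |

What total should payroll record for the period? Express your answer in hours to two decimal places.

Mon: 6:21 AM–5:42 PM = 11 h 21 min; less 45 min break → 10 h 36 min
Tue: 8:11 AM–7:29 PM = 11 h 18 min; less 45 min break → 10 h 33 min
Wed: 8:54 AM–8:43 PM = 11 h 49 min; less 45 min break → 11 h 4 min
Thu: 5:26 AM–11:57 AM = 6 h 31 min; less 45 min break → 5 h 46 min
Fri: 10:43 AM–6:15 PM = 7 h 32 min; less 45 min break → 6 h 47 min
Total: 10 h 36 min + 10 h 33 min + 11 h 4 min + 5 h 46 min + 6 h 47 min = 44 h 46 min.

44.77 hours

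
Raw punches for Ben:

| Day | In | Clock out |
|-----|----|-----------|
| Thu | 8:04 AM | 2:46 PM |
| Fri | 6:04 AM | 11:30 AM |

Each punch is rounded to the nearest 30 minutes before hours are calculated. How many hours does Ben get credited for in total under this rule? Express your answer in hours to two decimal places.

12.50 hours

Thu: in 8:04 AM→8:00 AM, out 2:46 PM→3:00 PM; 7 h 0 min
Fri: in 6:04 AM→6:00 AM, out 11:30 AM→11:30 AM; 5 h 30 min
Total credited: 12 h 30 min.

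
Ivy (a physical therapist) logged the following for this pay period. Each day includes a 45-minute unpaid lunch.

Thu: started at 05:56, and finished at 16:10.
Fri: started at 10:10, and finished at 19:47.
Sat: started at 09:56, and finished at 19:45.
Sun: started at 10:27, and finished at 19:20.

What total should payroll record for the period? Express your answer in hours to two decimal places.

35.55 hours

Thu: 05:56–16:10 = 10 h 14 min; less 45 min break → 9 h 29 min
Fri: 10:10–19:47 = 9 h 37 min; less 45 min break → 8 h 52 min
Sat: 09:56–19:45 = 9 h 49 min; less 45 min break → 9 h 4 min
Sun: 10:27–19:20 = 8 h 53 min; less 45 min break → 8 h 8 min
Total: 9 h 29 min + 8 h 52 min + 9 h 4 min + 8 h 8 min = 35 h 33 min.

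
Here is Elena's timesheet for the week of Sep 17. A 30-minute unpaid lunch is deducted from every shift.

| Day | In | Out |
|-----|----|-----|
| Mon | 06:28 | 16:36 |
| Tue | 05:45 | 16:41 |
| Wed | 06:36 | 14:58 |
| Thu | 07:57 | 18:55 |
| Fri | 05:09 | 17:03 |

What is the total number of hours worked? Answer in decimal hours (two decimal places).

49.80 hours

Mon: 06:28–16:36 = 10 h 8 min; less 30 min break → 9 h 38 min
Tue: 05:45–16:41 = 10 h 56 min; less 30 min break → 10 h 26 min
Wed: 06:36–14:58 = 8 h 22 min; less 30 min break → 7 h 52 min
Thu: 07:57–18:55 = 10 h 58 min; less 30 min break → 10 h 28 min
Fri: 05:09–17:03 = 11 h 54 min; less 30 min break → 11 h 24 min
Total: 9 h 38 min + 10 h 26 min + 7 h 52 min + 10 h 28 min + 11 h 24 min = 49 h 48 min.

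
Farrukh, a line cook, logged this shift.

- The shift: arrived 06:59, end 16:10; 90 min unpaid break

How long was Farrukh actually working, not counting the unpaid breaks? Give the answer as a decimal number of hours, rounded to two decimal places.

7.68 hours

The shift: 06:59–16:10 = 9 h 11 min; less 90 min break → 7 h 41 min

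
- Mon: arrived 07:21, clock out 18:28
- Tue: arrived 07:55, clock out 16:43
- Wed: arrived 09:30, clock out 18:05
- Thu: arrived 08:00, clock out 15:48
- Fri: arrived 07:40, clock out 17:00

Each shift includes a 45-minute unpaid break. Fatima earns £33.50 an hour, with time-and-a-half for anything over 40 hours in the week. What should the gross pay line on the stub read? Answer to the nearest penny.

£1434.64

Mon: 07:21–18:28 = 11 h 7 min; less 45 min break → 10 h 22 min
Tue: 07:55–16:43 = 8 h 48 min; less 45 min break → 8 h 3 min
Wed: 09:30–18:05 = 8 h 35 min; less 45 min break → 7 h 50 min
Thu: 08:00–15:48 = 7 h 48 min; less 45 min break → 7 h 3 min
Fri: 07:40–17:00 = 9 h 20 min; less 45 min break → 8 h 35 min
Total worked: 41 h 53 min = 2513 min.
Regular 40 h 0 min = 2400 min at £33.50/h; overtime 1 h 53 min = 113 min at £50.25/h.
Pay = (2400 × £33.50 + 113 × £50.25) ÷ 60 = £1434.64.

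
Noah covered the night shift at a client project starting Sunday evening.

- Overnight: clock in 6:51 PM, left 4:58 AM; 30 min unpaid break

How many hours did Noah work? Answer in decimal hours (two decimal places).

9.62 hours

Overnight: 6:51 PM → midnight = 5 h 9 min; midnight → 4:58 AM = 4 h 58 min; span 10 h 7 min; less 30 min break → 9 h 37 min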